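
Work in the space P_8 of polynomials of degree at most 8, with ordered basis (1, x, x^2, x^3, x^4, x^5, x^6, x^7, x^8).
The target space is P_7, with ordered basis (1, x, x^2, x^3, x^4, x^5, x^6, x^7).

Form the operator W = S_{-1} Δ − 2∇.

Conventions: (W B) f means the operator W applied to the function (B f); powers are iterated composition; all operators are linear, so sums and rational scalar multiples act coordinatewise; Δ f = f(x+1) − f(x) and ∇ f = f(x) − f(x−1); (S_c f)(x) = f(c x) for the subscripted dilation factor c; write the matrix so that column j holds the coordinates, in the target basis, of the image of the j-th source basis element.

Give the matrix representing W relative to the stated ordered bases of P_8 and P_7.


the matrix is [[0, -1, 3, -1, 3, -1, 3, -1, 3]; [0, 0, -6, 3, -12, 5, -18, 7, -24]; [0, 0, 0, -3, 18, -10, 45, -21, 84]; [0, 0, 0, 0, -12, 10, -60, 35, -168]; [0, 0, 0, 0, 0, -5, 45, -35, 210]; [0, 0, 0, 0, 0, 0, -18, 21, -168]; [0, 0, 0, 0, 0, 0, 0, -7, 84]; [0, 0, 0, 0, 0, 0, 0, 0, -24]] (rows listed top to bottom)

image of 1: 0
image of x: -1
image of x^2: -6x + 3
image of x^3: -3x^2 + 3x - 1
image of x^4: -12x^3 + 18x^2 - 12x + 3
image of x^5: -5x^4 + 10x^3 - 10x^2 + 5x - 1
image of x^6: -18x^5 + 45x^4 - 60x^3 + 45x^2 - 18x + 3
image of x^7: -7x^6 + 21x^5 - 35x^4 + 35x^3 - 21x^2 + 7x - 1
image of x^8: -24x^7 + 84x^6 - 168x^5 + 210x^4 - 168x^3 + 84x^2 - 24x + 3
each image's coordinates form column j of the matrix


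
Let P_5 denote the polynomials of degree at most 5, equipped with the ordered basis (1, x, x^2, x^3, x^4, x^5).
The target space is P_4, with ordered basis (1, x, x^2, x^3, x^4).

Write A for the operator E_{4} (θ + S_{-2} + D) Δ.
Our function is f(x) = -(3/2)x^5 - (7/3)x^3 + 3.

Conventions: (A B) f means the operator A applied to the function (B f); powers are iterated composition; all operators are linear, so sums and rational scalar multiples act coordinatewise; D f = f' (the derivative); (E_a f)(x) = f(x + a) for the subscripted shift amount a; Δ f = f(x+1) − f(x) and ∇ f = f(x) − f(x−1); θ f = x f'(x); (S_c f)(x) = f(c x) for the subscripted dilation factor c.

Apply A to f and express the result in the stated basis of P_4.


g(x) = -150x^4 - 2355x^3 - 14037x^2 - (75371/2)x - 115465/3

Δ f = -(15/2)x^4 - 15x^3 - 22x^2 - (29/2)x - 23/6
θ Δ f = -30x^4 - 45x^3 - 44x^2 - (29/2)x
S_{-2} Δ f = -120x^4 + 120x^3 - 88x^2 + 29x - 23/6
D Δ f = -30x^3 - 45x^2 - 44x - 29/2
(θ + S_{-2} + D) Δ f = -150x^4 + 45x^3 - 177x^2 - (59/2)x - 55/3
E_{4} (θ + S_{-2} + D) Δ f = -150x^4 - 2355x^3 - 14037x^2 - (75371/2)x - 115465/3


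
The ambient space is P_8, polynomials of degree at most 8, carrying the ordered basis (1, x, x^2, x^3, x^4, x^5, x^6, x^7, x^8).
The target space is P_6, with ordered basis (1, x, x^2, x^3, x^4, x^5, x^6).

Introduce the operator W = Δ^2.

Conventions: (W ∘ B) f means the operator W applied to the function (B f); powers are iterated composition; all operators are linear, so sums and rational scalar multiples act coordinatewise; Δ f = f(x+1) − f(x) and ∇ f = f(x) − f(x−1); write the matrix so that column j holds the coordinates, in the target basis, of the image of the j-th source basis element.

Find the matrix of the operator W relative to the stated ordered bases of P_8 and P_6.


image of 1: 0
image of x: 0
image of x^2: 2
image of x^3: 6x + 6
image of x^4: 12x^2 + 24x + 14
image of x^5: 20x^3 + 60x^2 + 70x + 30
image of x^6: 30x^4 + 120x^3 + 210x^2 + 180x + 62
image of x^7: 42x^5 + 210x^4 + 490x^3 + 630x^2 + 434x + 126
image of x^8: 56x^6 + 336x^5 + 980x^4 + 1680x^3 + 1736x^2 + 1008x + 254
each image's coordinates form column j of the matrix

the matrix is [[0, 0, 2, 6, 14, 30, 62, 126, 254]; [0, 0, 0, 6, 24, 70, 180, 434, 1008]; [0, 0, 0, 0, 12, 60, 210, 630, 1736]; [0, 0, 0, 0, 0, 20, 120, 490, 1680]; [0, 0, 0, 0, 0, 0, 30, 210, 980]; [0, 0, 0, 0, 0, 0, 0, 42, 336]; [0, 0, 0, 0, 0, 0, 0, 0, 56]] (rows listed top to bottom)


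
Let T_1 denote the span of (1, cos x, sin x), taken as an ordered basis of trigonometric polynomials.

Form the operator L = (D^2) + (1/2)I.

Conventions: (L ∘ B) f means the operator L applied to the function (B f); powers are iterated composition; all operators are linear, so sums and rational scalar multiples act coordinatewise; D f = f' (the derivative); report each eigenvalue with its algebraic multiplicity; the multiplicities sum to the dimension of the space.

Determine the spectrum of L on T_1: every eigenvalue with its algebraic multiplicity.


λ = -1/2 (multiplicity 2), λ = 1/2 (multiplicity 1)

image of 1: 1/2
image of cos x: -(1/2)cos x
image of sin x: -(1/2)sin x
the matrix is diagonal; its diagonal is (1/2, -1/2, -1/2)
for a triangular matrix the eigenvalues are the diagonal entries, with algebraic multiplicity their repetition count


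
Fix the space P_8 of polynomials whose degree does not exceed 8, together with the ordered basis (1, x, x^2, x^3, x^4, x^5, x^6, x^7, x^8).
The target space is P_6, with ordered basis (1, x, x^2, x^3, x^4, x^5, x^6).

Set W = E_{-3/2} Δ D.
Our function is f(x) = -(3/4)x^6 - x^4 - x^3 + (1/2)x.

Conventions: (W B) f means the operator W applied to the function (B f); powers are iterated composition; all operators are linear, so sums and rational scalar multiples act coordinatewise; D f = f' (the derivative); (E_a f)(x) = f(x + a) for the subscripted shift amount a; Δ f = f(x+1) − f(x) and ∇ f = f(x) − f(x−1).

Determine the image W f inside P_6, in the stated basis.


D f = -(9/2)x^5 - 4x^3 - 3x^2 + 1/2
Δ D f = -(45/2)x^4 - 45x^3 - 57x^2 - (81/2)x - 23/2
E_{-3/2} Δ D f = -(45/2)x^4 + 90x^3 - (633/4)x^2 + (261/2)x - 1313/32

the result is g(x) = -(45/2)x^4 + 90x^3 - (633/4)x^2 + (261/2)x - 1313/32


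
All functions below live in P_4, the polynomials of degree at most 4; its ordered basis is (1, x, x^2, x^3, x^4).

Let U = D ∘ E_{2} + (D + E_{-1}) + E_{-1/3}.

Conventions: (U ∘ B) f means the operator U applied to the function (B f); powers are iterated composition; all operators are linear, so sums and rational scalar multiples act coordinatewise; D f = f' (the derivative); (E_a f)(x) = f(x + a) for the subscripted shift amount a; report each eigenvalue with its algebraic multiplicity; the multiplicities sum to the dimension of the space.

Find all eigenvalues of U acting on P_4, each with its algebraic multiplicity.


λ = 2 (multiplicity 5)

image of 1: 2
image of x: 2x + 2/3
image of x^2: 2x^2 + (4/3)x + 46/9
image of x^3: 2x^3 + 2x^2 + (46/3)x + 296/27
image of x^4: 2x^4 + (8/3)x^3 + (92/3)x^2 + (1184/27)x + 2674/81
the matrix is upper triangular; its diagonal is (2, 2, 2, 2, 2)
for a triangular matrix the eigenvalues are the diagonal entries, with algebraic multiplicity their repetition count


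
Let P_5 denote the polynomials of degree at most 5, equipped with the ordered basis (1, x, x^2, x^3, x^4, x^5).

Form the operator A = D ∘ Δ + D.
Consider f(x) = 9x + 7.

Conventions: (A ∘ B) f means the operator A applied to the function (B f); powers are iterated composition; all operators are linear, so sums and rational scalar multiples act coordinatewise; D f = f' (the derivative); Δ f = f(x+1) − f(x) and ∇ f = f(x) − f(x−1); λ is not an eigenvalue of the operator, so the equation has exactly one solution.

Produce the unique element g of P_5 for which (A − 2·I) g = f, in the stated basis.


write g with unknown coordinates in the stated basis and equate coefficients in (A − 2·I) g = f
solving from the highest basis element down gives g = -(9/2)x - 23/4
check: A g = -9/2
so A g − 2·g = 9x + 7 = f ✓

g(x) = -(9/2)x - 23/4


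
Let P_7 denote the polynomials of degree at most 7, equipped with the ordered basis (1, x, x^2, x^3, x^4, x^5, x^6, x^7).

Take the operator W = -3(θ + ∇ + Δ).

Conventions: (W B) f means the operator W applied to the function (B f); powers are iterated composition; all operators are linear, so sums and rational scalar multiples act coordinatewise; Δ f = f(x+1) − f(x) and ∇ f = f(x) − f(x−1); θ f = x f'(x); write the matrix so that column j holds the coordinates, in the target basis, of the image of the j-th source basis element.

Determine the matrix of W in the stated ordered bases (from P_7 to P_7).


the matrix is [[0, -6, 0, -6, 0, -6, 0, -6]; [0, -3, -12, 0, -24, 0, -36, 0]; [0, 0, -6, -18, 0, -60, 0, -126]; [0, 0, 0, -9, -24, 0, -120, 0]; [0, 0, 0, 0, -12, -30, 0, -210]; [0, 0, 0, 0, 0, -15, -36, 0]; [0, 0, 0, 0, 0, 0, -18, -42]; [0, 0, 0, 0, 0, 0, 0, -21]] (rows listed top to bottom)

image of 1: 0
image of x: -3x - 6
image of x^2: -6x^2 - 12x
image of x^3: -9x^3 - 18x^2 - 6
image of x^4: -12x^4 - 24x^3 - 24x
image of x^5: -15x^5 - 30x^4 - 60x^2 - 6
image of x^6: -18x^6 - 36x^5 - 120x^3 - 36x
image of x^7: -21x^7 - 42x^6 - 210x^4 - 126x^2 - 6
each image's coordinates form column j of the matrix


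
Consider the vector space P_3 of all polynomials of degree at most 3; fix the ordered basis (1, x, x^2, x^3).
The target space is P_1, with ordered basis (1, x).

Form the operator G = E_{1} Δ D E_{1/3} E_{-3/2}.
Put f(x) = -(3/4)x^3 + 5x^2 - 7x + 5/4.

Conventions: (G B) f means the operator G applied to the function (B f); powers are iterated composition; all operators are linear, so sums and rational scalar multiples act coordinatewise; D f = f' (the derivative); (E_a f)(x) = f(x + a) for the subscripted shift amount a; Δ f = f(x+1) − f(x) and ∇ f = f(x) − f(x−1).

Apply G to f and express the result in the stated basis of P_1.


E_{-3/2} f = -(3/4)x^3 + (67/8)x^2 - (433/16)x + 817/32
E_{1/3} E_{-3/2} f = -(3/4)x^3 + (61/8)x^2 - (1043/48)x + 5015/288
D E_{1/3} E_{-3/2} f = -(9/4)x^2 + (61/4)x - 1043/48
Δ D E_{1/3} E_{-3/2} f = -(9/2)x + 13
E_{1} Δ D E_{1/3} E_{-3/2} f = -(9/2)x + 17/2

the result is g(x) = -(9/2)x + 17/2


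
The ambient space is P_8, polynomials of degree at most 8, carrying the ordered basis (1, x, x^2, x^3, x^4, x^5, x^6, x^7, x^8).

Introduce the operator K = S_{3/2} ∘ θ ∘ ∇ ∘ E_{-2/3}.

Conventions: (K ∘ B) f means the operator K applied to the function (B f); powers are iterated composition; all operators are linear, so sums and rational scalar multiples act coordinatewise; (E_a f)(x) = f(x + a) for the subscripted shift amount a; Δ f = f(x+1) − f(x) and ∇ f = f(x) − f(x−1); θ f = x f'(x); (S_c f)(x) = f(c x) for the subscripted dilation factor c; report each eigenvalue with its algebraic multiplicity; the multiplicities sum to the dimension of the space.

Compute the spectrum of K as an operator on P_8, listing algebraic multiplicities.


λ = 0 (multiplicity 9)

image of 1: 0
image of x: 0
image of x^2: 3x
image of x^3: (27/2)x^2 - (21/2)x
image of x^4: (81/2)x^3 - 63x^2 + 26x
image of x^5: (405/4)x^4 - (945/4)x^3 + 195x^2 - (1015/18)x
image of x^6: (3645/16)x^5 - (2835/4)x^4 + (1755/2)x^3 - (1015/2)x^2 + (1031/9)x
image of x^7: (15309/32)x^6 - (59535/32)x^5 + (12285/4)x^4 - (21315/8)x^3 + (7217/6)x^2 - (12103/54)x
image of x^8: (15309/16)x^7 - (35721/8)x^6 + (36855/4)x^5 - (21315/2)x^4 + 7217x^3 - (24206/9)x^2 + (103996/243)x
the matrix is upper triangular; its diagonal is (0, 0, 0, 0, 0, 0, 0, 0, 0)
for a triangular matrix the eigenvalues are the diagonal entries, with algebraic multiplicity their repetition count


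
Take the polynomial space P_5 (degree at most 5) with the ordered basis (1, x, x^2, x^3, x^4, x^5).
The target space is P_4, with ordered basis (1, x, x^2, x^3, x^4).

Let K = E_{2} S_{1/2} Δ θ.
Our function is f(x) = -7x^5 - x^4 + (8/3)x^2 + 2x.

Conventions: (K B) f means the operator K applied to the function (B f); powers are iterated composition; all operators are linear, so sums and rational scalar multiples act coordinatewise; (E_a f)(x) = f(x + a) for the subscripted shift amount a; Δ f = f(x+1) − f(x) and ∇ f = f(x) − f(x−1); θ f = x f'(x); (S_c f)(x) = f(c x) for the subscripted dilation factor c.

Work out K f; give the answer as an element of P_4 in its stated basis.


θ f = -35x^5 - 4x^4 + (16/3)x^2 + 2x
Δ θ f = -175x^4 - 366x^3 - 374x^2 - (541/3)x - 95/3
S_{1/2} (Δ θ) f = -(175/16)x^4 - (183/4)x^3 - (187/2)x^2 - (541/6)x - 95/3
E_{2} S_{1/2} (Δ θ) f = -(175/16)x^4 - (533/4)x^3 - (1261/2)x^2 - (8179/6)x - 1127

the result is g(x) = -(175/16)x^4 - (533/4)x^3 - (1261/2)x^2 - (8179/6)x - 1127


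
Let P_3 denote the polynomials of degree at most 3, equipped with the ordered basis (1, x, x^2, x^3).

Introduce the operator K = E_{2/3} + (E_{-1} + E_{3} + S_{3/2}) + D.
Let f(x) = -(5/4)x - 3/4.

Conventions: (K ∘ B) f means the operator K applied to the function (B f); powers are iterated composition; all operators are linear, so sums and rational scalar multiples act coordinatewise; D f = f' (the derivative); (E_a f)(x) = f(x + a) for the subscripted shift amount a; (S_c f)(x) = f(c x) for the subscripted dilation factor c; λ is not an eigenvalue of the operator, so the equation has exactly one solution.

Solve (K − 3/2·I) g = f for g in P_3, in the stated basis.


g(x) = -(5/12)x + 14/45

write g with unknown coordinates in the stated basis and equate coefficients in (K − 3/2·I) g = f
solving from the highest basis element down gives g = -(5/12)x + 14/45
check: K g = -(15/8)x - 17/60
so K g − 3/2·g = -(5/4)x - 3/4 = f ✓


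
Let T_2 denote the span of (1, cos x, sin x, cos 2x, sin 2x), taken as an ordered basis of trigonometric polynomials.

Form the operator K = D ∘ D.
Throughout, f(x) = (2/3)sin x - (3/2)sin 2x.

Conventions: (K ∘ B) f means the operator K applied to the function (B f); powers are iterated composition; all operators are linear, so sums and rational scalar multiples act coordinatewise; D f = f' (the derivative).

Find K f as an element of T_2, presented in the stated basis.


g(x) = -(2/3)sin x + 6sin 2x

D f = (2/3)cos x - 3cos 2x
D D f = -(2/3)sin x + 6sin 2x


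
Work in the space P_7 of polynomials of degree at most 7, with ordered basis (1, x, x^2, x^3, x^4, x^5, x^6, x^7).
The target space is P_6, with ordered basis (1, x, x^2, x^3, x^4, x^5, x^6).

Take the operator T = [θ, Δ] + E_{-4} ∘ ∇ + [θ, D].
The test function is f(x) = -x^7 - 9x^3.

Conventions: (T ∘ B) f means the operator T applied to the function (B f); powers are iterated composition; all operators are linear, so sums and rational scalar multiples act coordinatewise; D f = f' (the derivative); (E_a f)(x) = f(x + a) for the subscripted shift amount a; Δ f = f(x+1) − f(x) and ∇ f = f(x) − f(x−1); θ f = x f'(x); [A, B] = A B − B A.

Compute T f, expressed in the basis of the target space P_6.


Δ f = -7x^6 - 21x^5 - 35x^4 - 35x^3 - 48x^2 - 34x - 10
θ Δ f = -42x^6 - 105x^5 - 140x^4 - 105x^3 - 96x^2 - 34x
θ f = -7x^7 - 27x^3
Δ θ f = -49x^6 - 147x^5 - 245x^4 - 245x^3 - 228x^2 - 130x - 34
[θ, Δ] f = 7x^6 + 42x^5 + 105x^4 + 140x^3 + 132x^2 + 96x + 34
∇ f = -7x^6 + 21x^5 - 35x^4 + 35x^3 - 48x^2 + 34x - 10
E_{-4} ∇ f = -7x^6 + 189x^5 - 2135x^4 + 12915x^3 - 44148x^2 + 80946x - 62290
D f = -7x^6 - 27x^2
θ D f = -42x^6 - 54x^2
θ f = -7x^7 - 27x^3
D θ f = -49x^6 - 81x^2
[θ, D] f = 7x^6 + 27x^2
([θ, Δ] + E_{-4} ∘ ∇ + [θ, D]) f = 7x^6 + 231x^5 - 2030x^4 + 13055x^3 - 43989x^2 + 81042x - 62256

the result is g(x) = 7x^6 + 231x^5 - 2030x^4 + 13055x^3 - 43989x^2 + 81042x - 62256


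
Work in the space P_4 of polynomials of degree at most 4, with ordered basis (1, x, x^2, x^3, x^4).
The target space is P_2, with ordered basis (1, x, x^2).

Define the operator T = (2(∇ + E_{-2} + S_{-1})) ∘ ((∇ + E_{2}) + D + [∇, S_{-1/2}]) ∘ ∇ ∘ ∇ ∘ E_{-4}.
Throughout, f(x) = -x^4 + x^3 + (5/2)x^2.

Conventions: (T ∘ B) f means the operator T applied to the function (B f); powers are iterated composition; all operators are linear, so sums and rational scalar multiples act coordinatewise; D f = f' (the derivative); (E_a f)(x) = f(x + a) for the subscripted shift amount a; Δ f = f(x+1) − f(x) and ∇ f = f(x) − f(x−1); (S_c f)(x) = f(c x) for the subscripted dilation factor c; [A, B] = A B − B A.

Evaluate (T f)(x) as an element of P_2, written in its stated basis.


E_{-4} f = -x^4 + 17x^3 - (211/2)x^2 + 284x - 280
∇ E_{-4} f = -4x^3 + 57x^2 - 266x + 815/2
∇ ∇ E_{-4} f = -12x^2 + 126x - 327
∇ (∇ ∘ ∇ ∘ E_{-4}) f = -24x + 138
E_{2} (∇ ∘ ∇ ∘ E_{-4}) f = -12x^2 + 78x - 123
(∇ + E_{2}) (∇ ∘ ∇ ∘ E_{-4}) f = -12x^2 + 54x + 15
D (∇ ∘ ∇ ∘ E_{-4}) f = -24x + 126
S_{-1/2} (∇ ∘ ∇ ∘ E_{-4}) f = -3x^2 - 63x - 327
∇ S_{-1/2} (∇ ∘ ∇ ∘ E_{-4}) f = -6x - 60
∇ (∇ ∘ ∇ ∘ E_{-4}) f = -24x + 138
S_{-1/2} ∇ (∇ ∘ ∇ ∘ E_{-4}) f = 12x + 138
[∇, S_{-1/2}] (∇ ∘ ∇ ∘ E_{-4}) f = -18x - 198
((∇ + E_{2}) + D + [∇, S_{-1/2}]) (∇ ∘ ∇ ∘ E_{-4}) f = -12x^2 + 12x - 57
∇ ((∇ + E_{2}) + D + [∇, S_{-1/2}]) (∇ ∘ ∇ ∘ E_{-4}) f = -24x + 24
E_{-2} ((∇ + E_{2}) + D + [∇, S_{-1/2}]) (∇ ∘ ∇ ∘ E_{-4}) f = -12x^2 + 60x - 129
S_{-1} ((∇ + E_{2}) + D + [∇, S_{-1/2}]) (∇ ∘ ∇ ∘ E_{-4}) f = -12x^2 - 12x - 57
(∇ + E_{-2} + S_{-1}) ((∇ + E_{2}) + D + [∇, S_{-1/2}]) (∇ ∘ ∇ ∘ E_{-4}) f = -24x^2 + 24x - 162
(2(∇ + E_{-2} + S_{-1})) ((∇ + E_{2}) + D + [∇, S_{-1/2}]) (∇ ∘ ∇ ∘ E_{-4}) f = -48x^2 + 48x - 324

g(x) = -48x^2 + 48x - 324


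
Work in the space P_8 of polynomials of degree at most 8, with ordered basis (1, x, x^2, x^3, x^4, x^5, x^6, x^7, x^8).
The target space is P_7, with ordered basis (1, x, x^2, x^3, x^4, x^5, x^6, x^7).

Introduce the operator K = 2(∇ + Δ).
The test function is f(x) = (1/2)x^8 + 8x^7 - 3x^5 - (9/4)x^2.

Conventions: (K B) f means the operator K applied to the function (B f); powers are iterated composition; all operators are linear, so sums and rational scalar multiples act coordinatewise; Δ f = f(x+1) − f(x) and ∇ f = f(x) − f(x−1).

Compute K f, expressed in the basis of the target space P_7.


the image equals g(x) = 16x^7 + 224x^6 + 112x^5 + 1060x^4 + 112x^3 + 552x^2 - 2x + 20

∇ f = 4x^7 + 42x^6 - 140x^5 + 230x^4 - 222x^3 + 124x^2 - (83/2)x + 27/4
Δ f = 4x^7 + 70x^6 + 196x^5 + 300x^4 + 278x^3 + 152x^2 + (81/2)x + 13/4
(∇ + Δ) f = 8x^7 + 112x^6 + 56x^5 + 530x^4 + 56x^3 + 276x^2 - x + 10
(2(∇ + Δ)) f = 16x^7 + 224x^6 + 112x^5 + 1060x^4 + 112x^3 + 552x^2 - 2x + 20


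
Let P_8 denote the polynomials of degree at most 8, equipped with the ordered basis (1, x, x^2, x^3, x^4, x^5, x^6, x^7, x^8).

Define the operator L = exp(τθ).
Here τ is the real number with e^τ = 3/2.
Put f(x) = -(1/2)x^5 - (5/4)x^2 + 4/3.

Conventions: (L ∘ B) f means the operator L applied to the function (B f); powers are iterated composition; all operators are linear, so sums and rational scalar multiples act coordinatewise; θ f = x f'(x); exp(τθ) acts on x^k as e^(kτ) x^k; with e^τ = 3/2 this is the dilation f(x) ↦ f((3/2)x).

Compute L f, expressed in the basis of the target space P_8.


the result is g(x) = -(243/64)x^5 - (45/16)x^2 + 4/3

exp(τθ) x^k = e^(kτ) x^k; with e^τ = 3/2 this sends x^k to (3/2)^k x^k
x^2 ↦ 9/4 x^2
x^5 ↦ 243/32 x^5
applying this coordinatewise to f: exp(τθ) f = -(243/64)x^5 - (45/16)x^2 + 4/3


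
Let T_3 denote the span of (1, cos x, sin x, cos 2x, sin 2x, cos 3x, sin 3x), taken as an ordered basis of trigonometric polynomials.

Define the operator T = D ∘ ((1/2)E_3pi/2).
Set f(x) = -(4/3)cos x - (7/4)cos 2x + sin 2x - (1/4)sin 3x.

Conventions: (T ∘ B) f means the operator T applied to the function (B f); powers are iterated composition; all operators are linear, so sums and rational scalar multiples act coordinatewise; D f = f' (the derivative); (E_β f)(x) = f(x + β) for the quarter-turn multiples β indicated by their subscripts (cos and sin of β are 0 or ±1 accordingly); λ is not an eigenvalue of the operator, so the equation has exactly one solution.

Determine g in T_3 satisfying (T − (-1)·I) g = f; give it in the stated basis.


write g with unknown coordinates in the stated basis and equate coefficients in (T − (-1)·I) g = f
solving from the highest basis element down gives g = -(8/9)cos x - (3/8)cos 2x + (11/8)sin 2x + (1/2)sin 3x
check: T g = -(4/9)cos x - (11/8)cos 2x - (3/8)sin 2x - (3/4)sin 3x
so T g − (-1)·g = -(4/3)cos x - (7/4)cos 2x + sin 2x - (1/4)sin 3x = f ✓

the image equals g(x) = -(8/9)cos x - (3/8)cos 2x + (11/8)sin 2x + (1/2)sin 3x


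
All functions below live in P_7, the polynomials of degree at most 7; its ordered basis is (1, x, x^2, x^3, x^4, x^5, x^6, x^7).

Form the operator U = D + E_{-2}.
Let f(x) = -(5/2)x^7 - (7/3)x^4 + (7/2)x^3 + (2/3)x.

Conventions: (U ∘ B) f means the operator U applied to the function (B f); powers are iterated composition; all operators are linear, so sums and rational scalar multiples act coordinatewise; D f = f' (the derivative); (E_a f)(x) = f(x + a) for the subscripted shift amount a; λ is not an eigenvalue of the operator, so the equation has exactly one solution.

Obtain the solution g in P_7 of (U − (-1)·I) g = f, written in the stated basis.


the result is g(x) = -(5/4)x^7 - (35/8)x^6 + (315/8)x^5 + (2569/48)x^4 - (16289/24)x^3 + (315/16)x^2 + (155213/48)x - 84055/96

write g with unknown coordinates in the stated basis and equate coefficients in (U − (-1)·I) g = f
solving from the highest basis element down gives g = -(5/4)x^7 - (35/8)x^6 + (315/8)x^5 + (2569/48)x^4 - (16289/24)x^3 + (315/16)x^2 + (155213/48)x - 84055/96
check: U g = -(5/4)x^7 + (35/8)x^6 - (315/8)x^5 - (2681/48)x^4 + (16373/24)x^3 - (315/16)x^2 - (51727/16)x + 84055/96
so U g − (-1)·g = -(5/2)x^7 - (7/3)x^4 + (7/2)x^3 + (2/3)x = f ✓


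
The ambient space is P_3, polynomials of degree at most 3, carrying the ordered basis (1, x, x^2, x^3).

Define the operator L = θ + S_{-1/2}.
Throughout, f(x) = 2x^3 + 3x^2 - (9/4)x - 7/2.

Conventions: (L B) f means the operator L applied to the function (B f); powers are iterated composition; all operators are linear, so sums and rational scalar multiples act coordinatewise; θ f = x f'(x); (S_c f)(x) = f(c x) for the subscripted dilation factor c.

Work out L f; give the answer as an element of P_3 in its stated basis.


the result is g(x) = (23/4)x^3 + (27/4)x^2 - (9/8)x - 7/2

θ f = 6x^3 + 6x^2 - (9/4)x
S_{-1/2} f = -(1/4)x^3 + (3/4)x^2 + (9/8)x - 7/2
(θ + S_{-1/2}) f = (23/4)x^3 + (27/4)x^2 - (9/8)x - 7/2


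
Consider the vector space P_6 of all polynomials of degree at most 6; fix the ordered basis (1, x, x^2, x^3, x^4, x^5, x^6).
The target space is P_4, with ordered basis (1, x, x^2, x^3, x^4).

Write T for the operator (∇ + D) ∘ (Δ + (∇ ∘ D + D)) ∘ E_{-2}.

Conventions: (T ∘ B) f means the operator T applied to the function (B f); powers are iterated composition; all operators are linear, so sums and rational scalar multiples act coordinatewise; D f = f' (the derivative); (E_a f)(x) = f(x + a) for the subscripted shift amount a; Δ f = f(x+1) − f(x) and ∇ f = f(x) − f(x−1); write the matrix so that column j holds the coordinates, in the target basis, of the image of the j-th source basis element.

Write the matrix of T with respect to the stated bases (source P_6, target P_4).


the matrix is [[0, 0, 8, -36, 70, 190, -2836]; [0, 0, 0, 24, -144, 350, 1140]; [0, 0, 0, 0, 48, -360, 1050]; [0, 0, 0, 0, 0, 80, -720]; [0, 0, 0, 0, 0, 0, 120]] (rows listed top to bottom)

image of 1: 0
image of x: 0
image of x^2: 8
image of x^3: 24x - 36
image of x^4: 48x^2 - 144x + 70
image of x^5: 80x^3 - 360x^2 + 350x + 190
image of x^6: 120x^4 - 720x^3 + 1050x^2 + 1140x - 2836
each image's coordinates form column j of the matrix


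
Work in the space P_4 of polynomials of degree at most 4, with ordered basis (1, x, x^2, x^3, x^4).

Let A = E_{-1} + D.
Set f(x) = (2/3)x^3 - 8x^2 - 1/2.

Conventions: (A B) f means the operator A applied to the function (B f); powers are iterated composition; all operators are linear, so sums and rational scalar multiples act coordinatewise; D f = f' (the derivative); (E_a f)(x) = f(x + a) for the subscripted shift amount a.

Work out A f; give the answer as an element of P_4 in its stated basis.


E_{-1} f = (2/3)x^3 - 10x^2 + 18x - 55/6
D f = 2x^2 - 16x
(E_{-1} + D) f = (2/3)x^3 - 8x^2 + 2x - 55/6

g(x) = (2/3)x^3 - 8x^2 + 2x - 55/6


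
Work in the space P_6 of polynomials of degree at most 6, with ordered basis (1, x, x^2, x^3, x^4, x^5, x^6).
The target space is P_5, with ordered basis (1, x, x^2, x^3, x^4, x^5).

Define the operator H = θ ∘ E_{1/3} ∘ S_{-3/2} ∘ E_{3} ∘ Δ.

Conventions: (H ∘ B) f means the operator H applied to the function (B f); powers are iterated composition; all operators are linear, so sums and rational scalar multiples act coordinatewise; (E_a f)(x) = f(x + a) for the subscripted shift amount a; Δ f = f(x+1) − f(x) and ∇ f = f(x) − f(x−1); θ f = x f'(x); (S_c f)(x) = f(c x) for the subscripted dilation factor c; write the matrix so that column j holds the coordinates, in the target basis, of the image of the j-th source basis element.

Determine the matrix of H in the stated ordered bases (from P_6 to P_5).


the matrix is [[0, 0, 0, 0, 0, 0, 0]; [0, 0, -3, -27, -327/2, -1665/2, -61569/16]; [0, 0, 0, 27/2, 162, 4905/4, 14985/2]; [0, 0, 0, 0, -81/2, -1215/2, -44145/8]; [0, 0, 0, 0, 0, 405/4, 3645/2]; [0, 0, 0, 0, 0, 0, -3645/16]] (rows listed top to bottom)

image of 1: 0
image of x: 0
image of x^2: -3x
image of x^3: (27/2)x^2 - 27x
image of x^4: -(81/2)x^3 + 162x^2 - (327/2)x
image of x^5: (405/4)x^4 - (1215/2)x^3 + (4905/4)x^2 - (1665/2)x
image of x^6: -(3645/16)x^5 + (3645/2)x^4 - (44145/8)x^3 + (14985/2)x^2 - (61569/16)x
each image's coordinates form column j of the matrix


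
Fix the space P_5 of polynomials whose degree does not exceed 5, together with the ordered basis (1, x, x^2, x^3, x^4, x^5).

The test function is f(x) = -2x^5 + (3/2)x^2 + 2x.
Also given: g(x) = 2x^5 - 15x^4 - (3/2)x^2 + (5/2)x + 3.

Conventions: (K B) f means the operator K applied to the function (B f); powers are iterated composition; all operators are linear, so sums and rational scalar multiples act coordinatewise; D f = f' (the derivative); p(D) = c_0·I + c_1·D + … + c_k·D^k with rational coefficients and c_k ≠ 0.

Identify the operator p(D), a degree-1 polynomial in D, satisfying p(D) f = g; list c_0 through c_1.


D^0 f = -2x^5 + (3/2)x^2 + 2x
D^1 f = -10x^4 + 3x + 2
matching coefficients of g against c_0 f + c_1 Df + … from the top degree down determines the c_i
solution: c_0 = -1, c_1 = 3/2

p(D) = -I + (3/2)·D, i.e. c_0 = -1, c_1 = 3/2


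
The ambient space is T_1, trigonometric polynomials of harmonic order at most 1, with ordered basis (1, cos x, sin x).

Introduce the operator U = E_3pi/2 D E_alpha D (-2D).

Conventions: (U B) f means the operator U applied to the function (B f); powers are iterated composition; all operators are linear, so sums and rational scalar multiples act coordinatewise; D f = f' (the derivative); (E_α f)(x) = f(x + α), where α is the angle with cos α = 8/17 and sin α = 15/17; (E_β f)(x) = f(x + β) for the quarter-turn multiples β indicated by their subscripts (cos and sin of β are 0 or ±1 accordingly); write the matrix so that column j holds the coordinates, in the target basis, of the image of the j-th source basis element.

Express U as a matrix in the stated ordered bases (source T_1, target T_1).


the matrix is [[0, 0, 0]; [0, 16/17, 30/17]; [0, -30/17, 16/17]] (rows listed top to bottom)

image of 1: 0
image of cos x: (16/17)cos x - (30/17)sin x
image of sin x: (30/17)cos x + (16/17)sin x
each image's coordinates form column j of the matrix


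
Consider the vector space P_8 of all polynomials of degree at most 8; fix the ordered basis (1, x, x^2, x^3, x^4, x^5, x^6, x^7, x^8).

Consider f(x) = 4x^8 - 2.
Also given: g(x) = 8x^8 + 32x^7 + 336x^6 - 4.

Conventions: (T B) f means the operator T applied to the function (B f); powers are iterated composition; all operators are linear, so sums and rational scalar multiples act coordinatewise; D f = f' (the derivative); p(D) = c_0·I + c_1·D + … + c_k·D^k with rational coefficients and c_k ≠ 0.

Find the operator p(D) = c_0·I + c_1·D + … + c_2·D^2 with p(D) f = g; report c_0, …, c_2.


c_0 = 2, c_1 = 1, c_2 = 3/2

D^0 f = 4x^8 - 2
D^1 f = 32x^7
D^2 f = 224x^6
matching coefficients of g against c_0 f + c_1 Df + … from the top degree down determines the c_i
solution: c_0 = 2, c_1 = 1, c_2 = 3/2


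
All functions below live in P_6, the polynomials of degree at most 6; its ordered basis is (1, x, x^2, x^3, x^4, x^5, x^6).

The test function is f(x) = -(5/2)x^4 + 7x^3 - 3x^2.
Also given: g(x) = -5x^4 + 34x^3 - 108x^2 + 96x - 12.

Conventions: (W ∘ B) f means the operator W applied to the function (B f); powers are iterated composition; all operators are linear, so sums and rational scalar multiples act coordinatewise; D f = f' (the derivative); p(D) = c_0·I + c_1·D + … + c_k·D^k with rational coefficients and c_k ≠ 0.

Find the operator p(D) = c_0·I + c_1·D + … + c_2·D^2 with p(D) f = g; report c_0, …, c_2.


c_0 = 2, c_1 = -2, c_2 = 2

D^0 f = -(5/2)x^4 + 7x^3 - 3x^2
D^1 f = -10x^3 + 21x^2 - 6x
D^2 f = -30x^2 + 42x - 6
matching coefficients of g against c_0 f + c_1 Df + … from the top degree down determines the c_i
solution: c_0 = 2, c_1 = -2, c_2 = 2


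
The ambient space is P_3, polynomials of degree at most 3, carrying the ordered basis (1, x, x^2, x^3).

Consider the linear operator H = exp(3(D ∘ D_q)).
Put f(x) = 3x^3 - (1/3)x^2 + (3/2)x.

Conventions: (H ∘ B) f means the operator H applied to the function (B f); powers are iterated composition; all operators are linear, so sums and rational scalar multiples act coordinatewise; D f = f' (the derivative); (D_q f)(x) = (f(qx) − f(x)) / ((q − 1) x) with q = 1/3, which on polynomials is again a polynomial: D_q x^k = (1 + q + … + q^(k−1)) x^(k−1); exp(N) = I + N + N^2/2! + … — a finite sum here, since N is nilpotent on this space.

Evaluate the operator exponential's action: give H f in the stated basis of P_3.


the result is g(x) = 3x^3 - (1/3)x^2 + (55/2)x - 4/3

order-1 term: 26x - 4/3
the series for exp(3(D ∘ D_q)) f terminates at order 1
exp(3(D ∘ D_q)) f = 3x^3 - (1/3)x^2 + (55/2)x - 4/3


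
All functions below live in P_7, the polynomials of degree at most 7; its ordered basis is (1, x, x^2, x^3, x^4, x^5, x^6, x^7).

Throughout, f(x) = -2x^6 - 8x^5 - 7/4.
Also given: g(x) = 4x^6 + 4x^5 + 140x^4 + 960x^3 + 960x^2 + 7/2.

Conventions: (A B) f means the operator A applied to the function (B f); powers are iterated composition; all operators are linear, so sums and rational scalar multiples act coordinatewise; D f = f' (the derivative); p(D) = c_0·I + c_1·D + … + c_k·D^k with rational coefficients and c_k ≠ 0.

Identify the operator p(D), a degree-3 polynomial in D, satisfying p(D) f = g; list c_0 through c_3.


D^0 f = -2x^6 - 8x^5 - 7/4
D^1 f = -12x^5 - 40x^4
D^2 f = -60x^4 - 160x^3
D^3 f = -240x^3 - 480x^2
matching coefficients of g against c_0 f + c_1 Df + … from the top degree down determines the c_i
solution: c_0 = -2, c_1 = 1, c_2 = -3, c_3 = -2

c_0 = -2, c_1 = 1, c_2 = -3, c_3 = -2


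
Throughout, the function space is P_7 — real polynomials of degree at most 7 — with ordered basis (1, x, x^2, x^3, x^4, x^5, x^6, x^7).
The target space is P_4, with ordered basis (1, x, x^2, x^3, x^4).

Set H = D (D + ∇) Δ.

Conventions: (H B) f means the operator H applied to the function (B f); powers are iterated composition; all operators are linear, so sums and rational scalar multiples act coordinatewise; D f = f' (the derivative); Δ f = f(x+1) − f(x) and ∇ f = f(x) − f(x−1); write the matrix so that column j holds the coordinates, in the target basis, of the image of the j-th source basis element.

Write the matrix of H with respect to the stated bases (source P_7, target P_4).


the matrix is [[0, 0, 0, 12, 12, 30, 30, 56]; [0, 0, 0, 0, 48, 60, 180, 210]; [0, 0, 0, 0, 0, 120, 180, 630]; [0, 0, 0, 0, 0, 0, 240, 420]; [0, 0, 0, 0, 0, 0, 0, 420]] (rows listed top to bottom)

image of 1: 0
image of x: 0
image of x^2: 0
image of x^3: 12
image of x^4: 48x + 12
image of x^5: 120x^2 + 60x + 30
image of x^6: 240x^3 + 180x^2 + 180x + 30
image of x^7: 420x^4 + 420x^3 + 630x^2 + 210x + 56
each image's coordinates form column j of the matrix


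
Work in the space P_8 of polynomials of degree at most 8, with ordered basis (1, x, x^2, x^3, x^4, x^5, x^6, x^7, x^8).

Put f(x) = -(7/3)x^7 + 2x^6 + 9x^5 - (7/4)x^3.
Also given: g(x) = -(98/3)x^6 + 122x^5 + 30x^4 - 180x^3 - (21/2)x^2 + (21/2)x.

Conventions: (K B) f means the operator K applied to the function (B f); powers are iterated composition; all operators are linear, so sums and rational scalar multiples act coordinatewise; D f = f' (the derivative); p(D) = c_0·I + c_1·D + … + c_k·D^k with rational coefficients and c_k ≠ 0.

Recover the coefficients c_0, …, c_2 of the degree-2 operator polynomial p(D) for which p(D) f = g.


D^0 f = -(7/3)x^7 + 2x^6 + 9x^5 - (7/4)x^3
D^1 f = -(49/3)x^6 + 12x^5 + 45x^4 - (21/4)x^2
D^2 f = -98x^5 + 60x^4 + 180x^3 - (21/2)x
matching coefficients of g against c_0 f + c_1 Df + … from the top degree down determines the c_i
solution: c_0 = 0, c_1 = 2, c_2 = -1

p(D) = 2·D − D^2, i.e. c_0 = 0, c_1 = 2, c_2 = -1


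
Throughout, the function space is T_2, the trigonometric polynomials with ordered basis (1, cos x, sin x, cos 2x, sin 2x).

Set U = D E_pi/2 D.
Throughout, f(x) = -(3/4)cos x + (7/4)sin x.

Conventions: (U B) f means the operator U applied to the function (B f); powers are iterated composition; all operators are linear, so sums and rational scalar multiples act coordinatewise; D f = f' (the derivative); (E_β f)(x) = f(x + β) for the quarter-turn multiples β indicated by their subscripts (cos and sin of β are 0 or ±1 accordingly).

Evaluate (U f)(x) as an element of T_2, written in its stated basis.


D f = (7/4)cos x + (3/4)sin x
E_pi/2 D f = (3/4)cos x - (7/4)sin x
D E_pi/2 D f = -(7/4)cos x - (3/4)sin x

g(x) = -(7/4)cos x - (3/4)sin x


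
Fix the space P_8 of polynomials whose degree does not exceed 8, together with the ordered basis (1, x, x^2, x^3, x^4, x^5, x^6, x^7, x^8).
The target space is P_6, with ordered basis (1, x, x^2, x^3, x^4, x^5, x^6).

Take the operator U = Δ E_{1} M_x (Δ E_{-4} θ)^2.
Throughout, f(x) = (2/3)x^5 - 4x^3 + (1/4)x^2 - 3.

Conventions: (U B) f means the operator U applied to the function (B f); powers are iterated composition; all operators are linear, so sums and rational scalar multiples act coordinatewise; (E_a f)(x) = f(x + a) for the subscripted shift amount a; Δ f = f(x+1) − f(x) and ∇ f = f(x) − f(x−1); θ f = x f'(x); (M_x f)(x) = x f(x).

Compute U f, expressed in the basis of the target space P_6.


g(x) = (3200/3)x^3 - 9900x^2 + (66236/3)x + 775

θ f = (10/3)x^5 - 12x^3 + (1/2)x^2
E_{-4} θ f = (10/3)x^5 - (200/3)x^4 + (1564/3)x^3 - (11933/6)x^2 + (11060/3)x - 7912/3
Δ E_{-4} θ f = (50/3)x^4 - (700/3)x^3 + (3592/3)x^2 - (7991/3)x + 12935/6
θ (Δ E_{-4} θ) f = (200/3)x^4 - 700x^3 + (7184/3)x^2 - (7991/3)x
E_{-4} θ (Δ E_{-4} θ) f = (200/3)x^4 - (5300/3)x^3 + (51584/3)x^2 - (217463/3)x + 110836
Δ E_{-4} θ (Δ E_{-4} θ) f = (800/3)x^3 - 4900x^2 + 29356x - 56993
M_x (Δ E_{-4} θ)^2 f = (800/3)x^4 - 4900x^3 + 29356x^2 - 56993x
E_{1} M_x (Δ E_{-4} θ)^2 f = (800/3)x^4 - (11500/3)x^3 + 16256x^2 - (35743/3)x - 96811/3
Δ (E_{1} M_x) (Δ E_{-4} θ)^2 f = (3200/3)x^3 - 9900x^2 + (66236/3)x + 775


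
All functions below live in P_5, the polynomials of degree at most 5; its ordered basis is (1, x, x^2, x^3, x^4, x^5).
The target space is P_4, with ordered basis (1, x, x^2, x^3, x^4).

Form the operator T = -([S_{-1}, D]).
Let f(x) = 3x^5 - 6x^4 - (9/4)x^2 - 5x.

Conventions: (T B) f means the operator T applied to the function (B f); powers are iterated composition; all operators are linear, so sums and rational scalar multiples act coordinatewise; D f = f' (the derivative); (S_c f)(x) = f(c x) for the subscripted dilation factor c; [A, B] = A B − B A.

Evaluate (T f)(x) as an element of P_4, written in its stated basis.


D f = 15x^4 - 24x^3 - (9/2)x - 5
S_{-1} D f = 15x^4 + 24x^3 + (9/2)x - 5
S_{-1} f = -3x^5 - 6x^4 - (9/4)x^2 + 5x
D S_{-1} f = -15x^4 - 24x^3 - (9/2)x + 5
[S_{-1}, D] f = 30x^4 + 48x^3 + 9x - 10
(-([S_{-1}, D])) f = -30x^4 - 48x^3 - 9x + 10

the image equals g(x) = -30x^4 - 48x^3 - 9x + 10


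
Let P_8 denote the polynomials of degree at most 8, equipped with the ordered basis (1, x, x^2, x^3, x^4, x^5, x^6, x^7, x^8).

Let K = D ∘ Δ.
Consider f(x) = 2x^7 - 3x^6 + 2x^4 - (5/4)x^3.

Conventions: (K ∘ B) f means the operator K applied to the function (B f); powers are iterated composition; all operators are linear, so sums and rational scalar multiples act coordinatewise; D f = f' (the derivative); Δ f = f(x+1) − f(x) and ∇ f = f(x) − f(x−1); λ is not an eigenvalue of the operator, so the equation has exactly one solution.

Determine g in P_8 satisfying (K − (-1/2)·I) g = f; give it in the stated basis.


write g with unknown coordinates in the stated basis and equate coefficients in (K − (-1/2)·I) g = f
solving from the highest basis element down gives g = 4x^7 - 6x^6 - 336x^5 - 476x^4 + (26075/2)x^3 + 31464x^2 - 131562x - 196897
check: K g = 168x^5 + 240x^4 - 6520x^3 - 15732x^2 + 65781x + 196897/2
so K g − (-1/2)·g = 2x^7 - 3x^6 + 2x^4 - (5/4)x^3 = f ✓

the result is g(x) = 4x^7 - 6x^6 - 336x^5 - 476x^4 + (26075/2)x^3 + 31464x^2 - 131562x - 196897


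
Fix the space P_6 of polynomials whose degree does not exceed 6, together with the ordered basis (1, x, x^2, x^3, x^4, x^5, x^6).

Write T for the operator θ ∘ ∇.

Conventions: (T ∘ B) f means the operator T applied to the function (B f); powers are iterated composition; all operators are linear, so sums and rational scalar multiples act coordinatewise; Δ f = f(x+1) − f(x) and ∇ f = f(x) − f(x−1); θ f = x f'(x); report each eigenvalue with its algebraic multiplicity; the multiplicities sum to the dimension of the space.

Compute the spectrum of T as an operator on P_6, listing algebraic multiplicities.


λ = 0 (multiplicity 7)

image of 1: 0
image of x: 0
image of x^2: 2x
image of x^3: 6x^2 - 3x
image of x^4: 12x^3 - 12x^2 + 4x
image of x^5: 20x^4 - 30x^3 + 20x^2 - 5x
image of x^6: 30x^5 - 60x^4 + 60x^3 - 30x^2 + 6x
the matrix is upper triangular; its diagonal is (0, 0, 0, 0, 0, 0, 0)
for a triangular matrix the eigenvalues are the diagonal entries, with algebraic multiplicity their repetition count


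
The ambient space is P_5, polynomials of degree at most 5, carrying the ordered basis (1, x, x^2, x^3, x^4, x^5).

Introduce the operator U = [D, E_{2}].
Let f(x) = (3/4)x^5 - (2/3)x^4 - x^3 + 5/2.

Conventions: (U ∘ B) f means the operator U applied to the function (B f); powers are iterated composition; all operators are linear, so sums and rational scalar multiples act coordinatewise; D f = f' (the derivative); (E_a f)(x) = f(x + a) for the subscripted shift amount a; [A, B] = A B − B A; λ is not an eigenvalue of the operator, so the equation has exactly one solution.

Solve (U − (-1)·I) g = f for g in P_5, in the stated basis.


write g with unknown coordinates in the stated basis and equate coefficients in (U − (-1)·I) g = f
solving from the highest basis element down gives g = (3/4)x^5 - (2/3)x^4 - x^3 + 5/2
check: U g = 0
so U g − (-1)·g = (3/4)x^5 - (2/3)x^4 - x^3 + 5/2 = f ✓

the image equals g(x) = (3/4)x^5 - (2/3)x^4 - x^3 + 5/2


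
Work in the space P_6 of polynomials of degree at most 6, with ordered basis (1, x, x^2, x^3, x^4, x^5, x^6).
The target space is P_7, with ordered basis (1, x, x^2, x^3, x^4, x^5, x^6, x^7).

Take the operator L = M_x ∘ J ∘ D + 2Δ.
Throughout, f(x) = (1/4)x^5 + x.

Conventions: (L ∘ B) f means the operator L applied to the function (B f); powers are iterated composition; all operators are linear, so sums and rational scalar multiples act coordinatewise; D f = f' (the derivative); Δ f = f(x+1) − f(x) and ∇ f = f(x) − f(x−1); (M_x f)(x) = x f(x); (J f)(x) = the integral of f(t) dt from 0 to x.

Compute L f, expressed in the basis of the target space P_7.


the result is g(x) = (1/4)x^6 + (5/2)x^4 + 5x^3 + 6x^2 + (5/2)x + 5/2

D f = (5/4)x^4 + 1
J D f = (1/4)x^5 + x
M_x J D f = (1/4)x^6 + x^2
Δ f = (5/4)x^4 + (5/2)x^3 + (5/2)x^2 + (5/4)x + 5/4
(2Δ) f = (5/2)x^4 + 5x^3 + 5x^2 + (5/2)x + 5/2
(M_x ∘ J ∘ D + 2Δ) f = (1/4)x^6 + (5/2)x^4 + 5x^3 + 6x^2 + (5/2)x + 5/2
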